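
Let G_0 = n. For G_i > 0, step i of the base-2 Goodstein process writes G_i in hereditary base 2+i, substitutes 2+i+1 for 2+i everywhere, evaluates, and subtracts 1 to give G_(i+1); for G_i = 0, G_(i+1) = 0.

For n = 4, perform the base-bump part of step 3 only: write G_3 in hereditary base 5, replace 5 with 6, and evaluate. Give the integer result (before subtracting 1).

G_0 = 4. HB_2(4) = 2^2. Bump = 27. G_1 = 26.
G_1 = 26. HB_3(26) = 2·3^2 + 2·3 + 2. Bump = 42. G_2 = 41.
G_2 = 41. HB_4(41) = 2·4^2 + 2·4 + 1. Bump = 61. G_3 = 60.
G_3 = 60. HB_5(60) = 2·5^2 + 2·5. Bump = 84. G_4 = 83.

84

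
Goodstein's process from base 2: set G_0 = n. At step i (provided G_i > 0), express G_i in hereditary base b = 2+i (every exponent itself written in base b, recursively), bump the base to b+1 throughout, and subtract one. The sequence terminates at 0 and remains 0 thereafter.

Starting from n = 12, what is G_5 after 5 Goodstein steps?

5764910

G_0 = 12. HB_2(12) = 2^(2 + 1) + 2^2. Bump = 108. G_1 = 107.
G_1 = 107. HB_3(107) = 3^(3 + 1) + 2·3^2 + 2·3 + 2. Bump = 1066. G_2 = 1065.
G_2 = 1065. HB_4(1065) = 4^(4 + 1) + 2·4^2 + 2·4 + 1. Bump = 15686. G_3 = 15685.
G_3 = 15685. HB_5(15685) = 5^(5 + 1) + 2·5^2 + 2·5. Bump = 280020. G_4 = 280019.
G_4 = 280019. HB_6(280019) = 6^(6 + 1) + 2·6^2 + 6 + 5. Bump = 5764911. G_5 = 5764910.
G_5 = 5764910. HB_7(5764910) = 7^(7 + 1) + 2·7^2 + 7 + 4. Bump = 134217868. G_6 = 134217867.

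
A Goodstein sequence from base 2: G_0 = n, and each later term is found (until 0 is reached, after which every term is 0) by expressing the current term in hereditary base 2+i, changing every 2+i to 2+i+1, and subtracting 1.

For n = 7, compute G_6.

16777215

(0) 7|_2 = 2^2 + 2 + 1 ↦ 3^3 + 3 + 1|_3 = 31 ⇒ 30
(1) 30|_3 = 3^3 + 3 ↦ 4^4 + 4|_4 = 260 ⇒ 259
(2) 259|_4 = 4^4 + 3 ↦ 5^5 + 3|_5 = 3128 ⇒ 3127
(3) 3127|_5 = 5^5 + 2 ↦ 6^6 + 2|_6 = 46658 ⇒ 46657
(4) 46657|_6 = 6^6 + 1 ↦ 7^7 + 1|_7 = 823544 ⇒ 823543
(5) 823543|_7 = 7^7 ↦ 8^8|_8 = 16777216 ⇒ 16777215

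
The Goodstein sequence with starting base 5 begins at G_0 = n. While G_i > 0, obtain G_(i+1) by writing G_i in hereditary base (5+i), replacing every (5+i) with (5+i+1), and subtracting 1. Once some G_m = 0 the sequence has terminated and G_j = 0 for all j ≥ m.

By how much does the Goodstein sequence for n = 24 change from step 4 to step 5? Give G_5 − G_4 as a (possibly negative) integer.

G_0=24  [base 5] 4·5 + 4  →[5↦6]→  4·6 + 4 = 28  −1 ⇒ G_1=27
G_1=27  [base 6] 4·6 + 3  →[6↦7]→  4·7 + 3 = 31  −1 ⇒ G_2=30
G_2=30  [base 7] 4·7 + 2  →[7↦8]→  4·8 + 2 = 34  −1 ⇒ G_3=33
G_3=33  [base 8] 4·8 + 1  →[8↦9]→  4·9 + 1 = 37  −1 ⇒ G_4=36
G_4=36  [base 9] 4·9  →[9↦10]→  4·10 = 40  −1 ⇒ G_5=39

3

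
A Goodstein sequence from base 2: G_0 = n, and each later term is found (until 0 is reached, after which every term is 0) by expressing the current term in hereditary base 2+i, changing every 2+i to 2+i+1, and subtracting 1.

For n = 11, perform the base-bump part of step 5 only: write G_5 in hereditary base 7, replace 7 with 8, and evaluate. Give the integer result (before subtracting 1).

134217728

G_0=11  [base 2] 2^(2 + 1) + 2 + 1  →[2↦3]→  3^(3 + 1) + 3 + 1 = 85  −1 ⇒ G_1=84
G_1=84  [base 3] 3^(3 + 1) + 3  →[3↦4]→  4^(4 + 1) + 4 = 1028  −1 ⇒ G_2=1027
G_2=1027  [base 4] 4^(4 + 1) + 3  →[4↦5]→  5^(5 + 1) + 3 = 15628  −1 ⇒ G_3=15627
G_3=15627  [base 5] 5^(5 + 1) + 2  →[5↦6]→  6^(6 + 1) + 2 = 279938  −1 ⇒ G_4=279937
G_4=279937  [base 6] 6^(6 + 1) + 1  →[6↦7]→  7^(7 + 1) + 1 = 5764802  −1 ⇒ G_5=5764801
G_5=5764801  [base 7] 7^(7 + 1)  →[7↦8]→  8^(8 + 1) = 134217728  −1 ⇒ G_6=134217727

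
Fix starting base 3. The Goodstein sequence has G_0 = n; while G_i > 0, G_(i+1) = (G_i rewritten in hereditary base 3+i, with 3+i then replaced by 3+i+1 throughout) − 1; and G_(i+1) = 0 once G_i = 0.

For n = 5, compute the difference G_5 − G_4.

-1

G_0 = 5. HB_3(5) = 3 + 2. Bump = 6. G_1 = 5.
G_1 = 5. HB_4(5) = 4 + 1. Bump = 6. G_2 = 5.
G_2 = 5. HB_5(5) = 5. Bump = 6. G_3 = 5.
G_3 = 5. HB_6(5) = 5. Bump = 5. G_4 = 4.
G_4 = 4. HB_7(4) = 4. Bump = 4. G_5 = 3.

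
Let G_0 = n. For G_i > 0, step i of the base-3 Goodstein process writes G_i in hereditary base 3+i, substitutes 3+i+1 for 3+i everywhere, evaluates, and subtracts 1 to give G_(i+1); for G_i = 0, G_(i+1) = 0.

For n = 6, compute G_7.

5

[0] 6 ≡ 2·3 (base 3). Lift 4: 8. −1: 7.
[1] 7 ≡ 4 + 3 (base 4). Lift 5: 8. −1: 7.
[2] 7 ≡ 5 + 2 (base 5). Lift 6: 8. −1: 7.
[3] 7 ≡ 6 + 1 (base 6). Lift 7: 8. −1: 7.
[4] 7 ≡ 7 (base 7). Lift 8: 8. −1: 7.
[5] 7 ≡ 7 (base 8). Lift 9: 7. −1: 6.
[6] 6 ≡ 6 (base 9). Lift 10: 6. −1: 5.
[7] 5 ≡ 5 (base 10). Lift 11: 5. −1: 4.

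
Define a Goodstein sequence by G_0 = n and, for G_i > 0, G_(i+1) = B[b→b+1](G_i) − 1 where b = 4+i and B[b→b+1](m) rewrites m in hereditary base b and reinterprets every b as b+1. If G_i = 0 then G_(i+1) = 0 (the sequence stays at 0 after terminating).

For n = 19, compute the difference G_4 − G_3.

14

G_0 = 19. HB_4(19) = 4^2 + 3. Bump = 28. G_1 = 27.
G_1 = 27. HB_5(27) = 5^2 + 2. Bump = 38. G_2 = 37.
G_2 = 37. HB_6(37) = 6^2 + 1. Bump = 50. G_3 = 49.
G_3 = 49. HB_7(49) = 7^2. Bump = 64. G_4 = 63.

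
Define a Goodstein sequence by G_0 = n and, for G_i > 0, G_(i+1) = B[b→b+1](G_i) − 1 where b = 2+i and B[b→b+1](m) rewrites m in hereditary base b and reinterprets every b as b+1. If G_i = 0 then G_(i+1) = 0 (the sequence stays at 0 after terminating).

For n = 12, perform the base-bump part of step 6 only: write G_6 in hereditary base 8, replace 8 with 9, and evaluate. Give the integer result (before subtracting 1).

3486784575

base 2: 12 = 2^(2 + 1) + 2^2; at 3: 3^(3 + 1) + 3^3 = 108; next = 107
base 3: 107 = 3^(3 + 1) + 2·3^2 + 2·3 + 2; at 4: 4^(4 + 1) + 2·4^2 + 2·4 + 2 = 1066; next = 1065
base 4: 1065 = 4^(4 + 1) + 2·4^2 + 2·4 + 1; at 5: 5^(5 + 1) + 2·5^2 + 2·5 + 1 = 15686; next = 15685
base 5: 15685 = 5^(5 + 1) + 2·5^2 + 2·5; at 6: 6^(6 + 1) + 2·6^2 + 2·6 = 280020; next = 280019
base 6: 280019 = 6^(6 + 1) + 2·6^2 + 6 + 5; at 7: 7^(7 + 1) + 2·7^2 + 7 + 5 = 5764911; next = 5764910
base 7: 5764910 = 7^(7 + 1) + 2·7^2 + 7 + 4; at 8: 8^(8 + 1) + 2·8^2 + 8 + 4 = 134217868; next = 134217867
base 8: 134217867 = 8^(8 + 1) + 2·8^2 + 8 + 3; at 9: 9^(9 + 1) + 2·9^2 + 9 + 3 = 3486784575; next = 3486784574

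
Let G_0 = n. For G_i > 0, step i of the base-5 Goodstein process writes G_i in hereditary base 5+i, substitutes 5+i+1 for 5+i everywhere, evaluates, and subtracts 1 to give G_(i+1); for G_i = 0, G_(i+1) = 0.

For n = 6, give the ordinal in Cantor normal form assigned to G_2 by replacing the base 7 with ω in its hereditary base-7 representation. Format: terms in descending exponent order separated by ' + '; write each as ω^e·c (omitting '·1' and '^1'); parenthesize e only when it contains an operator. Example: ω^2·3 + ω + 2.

6

[0] 6 ≡ 5 + 1 (base 5). Lift 6: 7. −1: 6.
[1] 6 ≡ 6 (base 6). Lift 7: 7. −1: 6.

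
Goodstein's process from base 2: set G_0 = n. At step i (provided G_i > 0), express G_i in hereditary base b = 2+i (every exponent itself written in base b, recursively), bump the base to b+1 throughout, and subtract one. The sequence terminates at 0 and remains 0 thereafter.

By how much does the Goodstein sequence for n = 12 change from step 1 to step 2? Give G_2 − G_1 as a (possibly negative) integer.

958

G_0 = 12. HB_2(12) = 2^(2 + 1) + 2^2. Bump = 108. G_1 = 107.
G_1 = 107. HB_3(107) = 3^(3 + 1) + 2·3^2 + 2·3 + 2. Bump = 1066. G_2 = 1065.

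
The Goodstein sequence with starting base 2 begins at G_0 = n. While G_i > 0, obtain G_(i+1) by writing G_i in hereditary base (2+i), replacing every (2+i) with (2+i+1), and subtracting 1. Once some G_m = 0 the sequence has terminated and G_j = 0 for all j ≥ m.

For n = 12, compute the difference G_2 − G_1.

958

base 2: 12 = 2^(2 + 1) + 2^2; at 3: 3^(3 + 1) + 3^3 = 108; next = 107
base 3: 107 = 3^(3 + 1) + 2·3^2 + 2·3 + 2; at 4: 4^(4 + 1) + 2·4^2 + 2·4 + 2 = 1066; next = 1065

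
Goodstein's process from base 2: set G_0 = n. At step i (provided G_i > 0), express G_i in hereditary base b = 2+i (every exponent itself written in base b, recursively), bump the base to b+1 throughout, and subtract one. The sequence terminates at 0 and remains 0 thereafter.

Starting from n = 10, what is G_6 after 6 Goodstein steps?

[0] 10 ≡ 2^(2 + 1) + 2 (base 2). Lift 3: 84. −1: 83.
[1] 83 ≡ 3^(3 + 1) + 2 (base 3). Lift 4: 1026. −1: 1025.
[2] 1025 ≡ 4^(4 + 1) + 1 (base 4). Lift 5: 15626. −1: 15625.
[3] 15625 ≡ 5^(5 + 1) (base 5). Lift 6: 279936. −1: 279935.
[4] 279935 ≡ 5·6^6 + 5·6^5 + 5·6^4 + 5·6^3 + 5·6^2 + 5·6 + 5 (base 6). Lift 7: 4215755. −1: 4215754.
[5] 4215754 ≡ 5·7^7 + 5·7^5 + 5·7^4 + 5·7^3 + 5·7^2 + 5·7 + 4 (base 7). Lift 8: 84073324. −1: 84073323.

84073323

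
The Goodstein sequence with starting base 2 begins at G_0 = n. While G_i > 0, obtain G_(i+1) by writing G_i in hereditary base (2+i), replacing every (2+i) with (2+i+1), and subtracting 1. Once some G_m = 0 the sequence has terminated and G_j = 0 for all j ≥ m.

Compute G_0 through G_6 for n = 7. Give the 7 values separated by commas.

7 —HB2→ 2^2 + 2 + 1 —bump→ 3^3 + 3 + 1 = 31 —(−1)→ 30
30 —HB3→ 3^3 + 3 —bump→ 4^4 + 4 = 260 —(−1)→ 259
259 —HB4→ 4^4 + 3 —bump→ 5^5 + 3 = 3128 —(−1)→ 3127
3127 —HB5→ 5^5 + 2 —bump→ 6^6 + 2 = 46658 —(−1)→ 46657
46657 —HB6→ 6^6 + 1 —bump→ 7^7 + 1 = 823544 —(−1)→ 823543
823543 —HB7→ 7^7 —bump→ 8^8 = 16777216 —(−1)→ 16777215

7, 30, 259, 3127, 46657, 823543, 16777215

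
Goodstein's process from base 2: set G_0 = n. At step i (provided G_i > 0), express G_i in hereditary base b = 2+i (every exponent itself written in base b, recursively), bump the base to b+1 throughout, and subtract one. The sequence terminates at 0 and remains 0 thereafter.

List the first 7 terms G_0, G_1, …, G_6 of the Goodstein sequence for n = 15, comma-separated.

15, 111, 1283, 18752, 326593, 6588344, 150994943

G_0 = 15. HB_2(15) = 2^(2 + 1) + 2^2 + 2 + 1. Bump = 112. G_1 = 111.
G_1 = 111. HB_3(111) = 3^(3 + 1) + 3^3 + 3. Bump = 1284. G_2 = 1283.
G_2 = 1283. HB_4(1283) = 4^(4 + 1) + 4^4 + 3. Bump = 18753. G_3 = 18752.
G_3 = 18752. HB_5(18752) = 5^(5 + 1) + 5^5 + 2. Bump = 326594. G_4 = 326593.
G_4 = 326593. HB_6(326593) = 6^(6 + 1) + 6^6 + 1. Bump = 6588345. G_5 = 6588344.
G_5 = 6588344. HB_7(6588344) = 7^(7 + 1) + 7^7. Bump = 150994944. G_6 = 150994943.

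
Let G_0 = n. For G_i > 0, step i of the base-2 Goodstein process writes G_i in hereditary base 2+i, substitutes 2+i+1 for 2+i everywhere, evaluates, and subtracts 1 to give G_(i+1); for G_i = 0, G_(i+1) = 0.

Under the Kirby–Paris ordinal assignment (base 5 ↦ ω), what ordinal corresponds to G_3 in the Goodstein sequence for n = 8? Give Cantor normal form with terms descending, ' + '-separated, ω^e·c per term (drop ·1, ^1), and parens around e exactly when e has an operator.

ω^ω·2 + ω^2·2 + ω·2

base 2: 8 = 2^(2 + 1); at 3: 3^(3 + 1) = 81; next = 80
base 3: 80 = 2·3^3 + 2·3^2 + 2·3 + 2; at 4: 2·4^4 + 2·4^2 + 2·4 + 2 = 554; next = 553
base 4: 553 = 2·4^4 + 2·4^2 + 2·4 + 1; at 5: 2·5^5 + 2·5^2 + 2·5 + 1 = 6311; next = 6310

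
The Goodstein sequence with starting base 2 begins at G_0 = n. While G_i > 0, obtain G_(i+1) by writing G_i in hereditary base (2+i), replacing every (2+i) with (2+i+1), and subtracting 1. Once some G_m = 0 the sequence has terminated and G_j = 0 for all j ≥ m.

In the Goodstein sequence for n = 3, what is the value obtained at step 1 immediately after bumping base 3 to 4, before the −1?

3 —HB2→ 2 + 1 —bump→ 3 + 1 = 4 —(−1)→ 3
3 —HB3→ 3 —bump→ 4 = 4 —(−1)→ 3

4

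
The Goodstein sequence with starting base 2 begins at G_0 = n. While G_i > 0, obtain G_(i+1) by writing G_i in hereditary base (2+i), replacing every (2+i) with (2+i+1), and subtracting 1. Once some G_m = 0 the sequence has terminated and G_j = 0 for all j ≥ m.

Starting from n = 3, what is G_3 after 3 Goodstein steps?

G_0 = 3. HB_2(3) = 2 + 1. Bump = 4. G_1 = 3.
G_1 = 3. HB_3(3) = 3. Bump = 4. G_2 = 3.
G_2 = 3. HB_4(3) = 3. Bump = 3. G_3 = 2.
G_3 = 2. HB_5(2) = 2. Bump = 2. G_4 = 1.

2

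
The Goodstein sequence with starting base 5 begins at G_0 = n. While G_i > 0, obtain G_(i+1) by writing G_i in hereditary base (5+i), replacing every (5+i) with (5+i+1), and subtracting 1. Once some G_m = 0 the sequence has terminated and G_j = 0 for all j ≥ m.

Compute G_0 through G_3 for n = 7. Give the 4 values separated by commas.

7, 7, 7, 7

step 0: 7 = 5 + 2; sub 6 for 5: 6 + 2; = 8; G_1 = 8−1 = 7
step 1: 7 = 6 + 1; sub 7 for 6: 7 + 1; = 8; G_2 = 8−1 = 7
step 2: 7 = 7; sub 8 for 7: 8; = 8; G_3 = 8−1 = 7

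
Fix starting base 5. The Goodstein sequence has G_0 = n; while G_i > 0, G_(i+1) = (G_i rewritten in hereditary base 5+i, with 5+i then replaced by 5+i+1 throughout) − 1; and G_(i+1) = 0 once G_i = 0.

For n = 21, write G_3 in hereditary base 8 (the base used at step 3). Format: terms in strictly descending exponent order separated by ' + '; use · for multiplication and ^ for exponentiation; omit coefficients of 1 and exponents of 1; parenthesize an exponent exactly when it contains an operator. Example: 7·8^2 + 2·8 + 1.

step 0: 21 = 4·5 + 1; sub 6 for 5: 4·6 + 1; = 25; G_1 = 25−1 = 24
step 1: 24 = 4·6; sub 7 for 6: 4·7; = 28; G_2 = 28−1 = 27
step 2: 27 = 3·7 + 6; sub 8 for 7: 3·8 + 6; = 30; G_3 = 30−1 = 29
step 3: 29 = 3·8 + 5; sub 9 for 8: 3·9 + 5; = 32; G_4 = 32−1 = 31

3·8 + 5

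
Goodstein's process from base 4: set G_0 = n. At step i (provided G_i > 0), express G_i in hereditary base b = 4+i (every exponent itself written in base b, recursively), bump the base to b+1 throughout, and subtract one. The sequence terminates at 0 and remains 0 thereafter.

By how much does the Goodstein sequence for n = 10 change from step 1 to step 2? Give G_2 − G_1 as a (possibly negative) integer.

10 —HB4→ 2·4 + 2 —bump→ 2·5 + 2 = 12 —(−1)→ 11
11 —HB5→ 2·5 + 1 —bump→ 2·6 + 1 = 13 —(−1)→ 12

1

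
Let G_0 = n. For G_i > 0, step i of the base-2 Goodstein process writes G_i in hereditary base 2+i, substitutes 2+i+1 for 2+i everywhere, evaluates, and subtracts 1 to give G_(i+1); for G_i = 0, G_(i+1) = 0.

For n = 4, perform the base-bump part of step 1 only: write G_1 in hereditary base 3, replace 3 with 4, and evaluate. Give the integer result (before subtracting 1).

[0] 4 ≡ 2^2 (base 2). Lift 3: 27. −1: 26.
[1] 26 ≡ 2·3^2 + 2·3 + 2 (base 3). Lift 4: 42. −1: 41.

42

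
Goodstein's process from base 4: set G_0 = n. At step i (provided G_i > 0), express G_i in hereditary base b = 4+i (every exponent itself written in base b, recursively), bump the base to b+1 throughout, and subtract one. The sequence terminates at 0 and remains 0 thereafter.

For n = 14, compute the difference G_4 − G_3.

1

step 0: 14 = 3·4 + 2; sub 5 for 4: 3·5 + 2; = 17; G_1 = 17−1 = 16
step 1: 16 = 3·5 + 1; sub 6 for 5: 3·6 + 1; = 19; G_2 = 19−1 = 18
step 2: 18 = 3·6; sub 7 for 6: 3·7; = 21; G_3 = 21−1 = 20
step 3: 20 = 2·7 + 6; sub 8 for 7: 2·8 + 6; = 22; G_4 = 22−1 = 21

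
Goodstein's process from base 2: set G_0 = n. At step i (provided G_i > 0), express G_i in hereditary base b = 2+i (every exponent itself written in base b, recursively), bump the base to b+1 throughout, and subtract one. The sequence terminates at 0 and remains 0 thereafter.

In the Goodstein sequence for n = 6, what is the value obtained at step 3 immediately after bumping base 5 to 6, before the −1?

46656

base 2: 6 = 2^2 + 2; at 3: 3^3 + 3 = 30; next = 29
base 3: 29 = 3^3 + 2; at 4: 4^4 + 2 = 258; next = 257
base 4: 257 = 4^4 + 1; at 5: 5^5 + 1 = 3126; next = 3125
base 5: 3125 = 5^5; at 6: 6^6 = 46656; next = 46655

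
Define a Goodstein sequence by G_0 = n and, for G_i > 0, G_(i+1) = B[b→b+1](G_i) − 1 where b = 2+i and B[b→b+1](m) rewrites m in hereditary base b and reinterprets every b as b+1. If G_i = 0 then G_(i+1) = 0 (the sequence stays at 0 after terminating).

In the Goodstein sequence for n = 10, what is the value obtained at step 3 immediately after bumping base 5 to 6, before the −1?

279936

G_0 = 10. HB_2(10) = 2^(2 + 1) + 2. Bump = 84. G_1 = 83.
G_1 = 83. HB_3(83) = 3^(3 + 1) + 2. Bump = 1026. G_2 = 1025.
G_2 = 1025. HB_4(1025) = 4^(4 + 1) + 1. Bump = 15626. G_3 = 15625.
G_3 = 15625. HB_5(15625) = 5^(5 + 1). Bump = 279936. G_4 = 279935.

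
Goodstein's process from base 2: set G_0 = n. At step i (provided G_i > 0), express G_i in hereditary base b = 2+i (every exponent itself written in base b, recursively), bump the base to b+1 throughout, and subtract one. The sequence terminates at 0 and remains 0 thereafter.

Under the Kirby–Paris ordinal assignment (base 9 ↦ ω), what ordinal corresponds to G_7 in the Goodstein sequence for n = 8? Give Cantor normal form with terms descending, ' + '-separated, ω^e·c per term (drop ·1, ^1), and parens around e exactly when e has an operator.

ω^ω·2 + ω^2·2 + ω + 2

8 —HB2→ 2^(2 + 1) —bump→ 3^(3 + 1) = 81 —(−1)→ 80
80 —HB3→ 2·3^3 + 2·3^2 + 2·3 + 2 —bump→ 2·4^4 + 2·4^2 + 2·4 + 2 = 554 —(−1)→ 553
553 —HB4→ 2·4^4 + 2·4^2 + 2·4 + 1 —bump→ 2·5^5 + 2·5^2 + 2·5 + 1 = 6311 —(−1)→ 6310
6310 —HB5→ 2·5^5 + 2·5^2 + 2·5 —bump→ 2·6^6 + 2·6^2 + 2·6 = 93396 —(−1)→ 93395
93395 —HB6→ 2·6^6 + 2·6^2 + 6 + 5 —bump→ 2·7^7 + 2·7^2 + 7 + 5 = 1647196 —(−1)→ 1647195
1647195 —HB7→ 2·7^7 + 2·7^2 + 7 + 4 —bump→ 2·8^8 + 2·8^2 + 8 + 4 = 33554572 —(−1)→ 33554571
33554571 —HB8→ 2·8^8 + 2·8^2 + 8 + 3 —bump→ 2·9^9 + 2·9^2 + 9 + 3 = 774841152 —(−1)→ 774841151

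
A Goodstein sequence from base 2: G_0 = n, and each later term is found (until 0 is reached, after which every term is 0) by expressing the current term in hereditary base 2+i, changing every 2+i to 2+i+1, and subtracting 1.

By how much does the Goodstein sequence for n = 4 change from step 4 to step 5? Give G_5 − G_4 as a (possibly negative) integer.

26

i=0: 4 = 2^2 (b=2); 2→3: 3^3 = 27; 27−1 = 26
i=1: 26 = 2·3^2 + 2·3 + 2 (b=3); 3→4: 2·4^2 + 2·4 + 2 = 42; 42−1 = 41
i=2: 41 = 2·4^2 + 2·4 + 1 (b=4); 4→5: 2·5^2 + 2·5 + 1 = 61; 61−1 = 60
i=3: 60 = 2·5^2 + 2·5 (b=5); 5→6: 2·6^2 + 2·6 = 84; 84−1 = 83
i=4: 83 = 2·6^2 + 6 + 5 (b=6); 6→7: 2·7^2 + 7 + 5 = 110; 110−1 = 109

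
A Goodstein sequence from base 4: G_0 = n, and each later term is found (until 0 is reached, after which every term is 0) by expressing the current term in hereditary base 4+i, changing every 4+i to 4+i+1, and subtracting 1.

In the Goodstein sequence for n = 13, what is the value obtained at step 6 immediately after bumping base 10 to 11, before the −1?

23

(0) 13|_4 = 3·4 + 1 ↦ 3·5 + 1|_5 = 16 ⇒ 15
(1) 15|_5 = 3·5 ↦ 3·6|_6 = 18 ⇒ 17
(2) 17|_6 = 2·6 + 5 ↦ 2·7 + 5|_7 = 19 ⇒ 18
(3) 18|_7 = 2·7 + 4 ↦ 2·8 + 4|_8 = 20 ⇒ 19
(4) 19|_8 = 2·8 + 3 ↦ 2·9 + 3|_9 = 21 ⇒ 20
(5) 20|_9 = 2·9 + 2 ↦ 2·10 + 2|_10 = 22 ⇒ 21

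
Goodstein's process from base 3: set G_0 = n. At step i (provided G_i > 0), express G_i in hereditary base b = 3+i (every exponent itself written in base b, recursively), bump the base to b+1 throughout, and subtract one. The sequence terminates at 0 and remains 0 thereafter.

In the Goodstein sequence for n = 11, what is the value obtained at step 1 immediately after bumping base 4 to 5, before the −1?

26

base 3: 11 = 3^2 + 2; at 4: 4^2 + 2 = 18; next = 17
base 4: 17 = 4^2 + 1; at 5: 5^2 + 1 = 26; next = 25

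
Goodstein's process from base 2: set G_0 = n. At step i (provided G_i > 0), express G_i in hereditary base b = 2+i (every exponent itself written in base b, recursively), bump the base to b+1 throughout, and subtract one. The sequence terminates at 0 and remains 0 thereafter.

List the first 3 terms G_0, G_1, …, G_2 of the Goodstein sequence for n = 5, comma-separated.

G_0=5  [base 2] 2^2 + 1  →[2↦3]→  3^3 + 1 = 28  −1 ⇒ G_1=27
G_1=27  [base 3] 3^3  →[3↦4]→  4^4 = 256  −1 ⇒ G_2=255

5, 27, 255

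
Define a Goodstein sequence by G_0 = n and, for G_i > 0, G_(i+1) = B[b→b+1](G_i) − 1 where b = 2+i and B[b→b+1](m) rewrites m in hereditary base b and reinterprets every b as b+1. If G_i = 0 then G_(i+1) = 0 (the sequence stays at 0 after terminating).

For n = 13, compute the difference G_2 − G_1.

1171

base 2: 13 = 2^(2 + 1) + 2^2 + 1; at 3: 3^(3 + 1) + 3^3 + 1 = 109; next = 108
base 3: 108 = 3^(3 + 1) + 3^3; at 4: 4^(4 + 1) + 4^4 = 1280; next = 1279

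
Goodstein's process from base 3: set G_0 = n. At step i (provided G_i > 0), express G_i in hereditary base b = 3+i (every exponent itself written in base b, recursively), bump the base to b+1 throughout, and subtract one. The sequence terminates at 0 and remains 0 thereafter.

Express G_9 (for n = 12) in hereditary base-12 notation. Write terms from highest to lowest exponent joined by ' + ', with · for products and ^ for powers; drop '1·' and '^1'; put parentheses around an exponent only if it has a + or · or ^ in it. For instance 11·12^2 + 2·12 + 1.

12 —HB3→ 3^2 + 3 —bump→ 4^2 + 4 = 20 —(−1)→ 19
19 —HB4→ 4^2 + 3 —bump→ 5^2 + 3 = 28 —(−1)→ 27
27 —HB5→ 5^2 + 2 —bump→ 6^2 + 2 = 38 —(−1)→ 37
37 —HB6→ 6^2 + 1 —bump→ 7^2 + 1 = 50 —(−1)→ 49
49 —HB7→ 7^2 —bump→ 8^2 = 64 —(−1)→ 63
63 —HB8→ 7·8 + 7 —bump→ 7·9 + 7 = 70 —(−1)→ 69
69 —HB9→ 7·9 + 6 —bump→ 7·10 + 6 = 76 —(−1)→ 75
75 —HB10→ 7·10 + 5 —bump→ 7·11 + 5 = 82 —(−1)→ 81
81 —HB11→ 7·11 + 4 —bump→ 7·12 + 4 = 88 —(−1)→ 87

7·12 + 3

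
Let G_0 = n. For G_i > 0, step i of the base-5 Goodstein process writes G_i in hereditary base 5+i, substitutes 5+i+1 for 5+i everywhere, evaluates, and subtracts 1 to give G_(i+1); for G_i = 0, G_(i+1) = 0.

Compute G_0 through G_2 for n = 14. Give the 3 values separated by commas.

14, 15, 16

(0) 14|_5 = 2·5 + 4 ↦ 2·6 + 4|_6 = 16 ⇒ 15
(1) 15|_6 = 2·6 + 3 ↦ 2·7 + 3|_7 = 17 ⇒ 16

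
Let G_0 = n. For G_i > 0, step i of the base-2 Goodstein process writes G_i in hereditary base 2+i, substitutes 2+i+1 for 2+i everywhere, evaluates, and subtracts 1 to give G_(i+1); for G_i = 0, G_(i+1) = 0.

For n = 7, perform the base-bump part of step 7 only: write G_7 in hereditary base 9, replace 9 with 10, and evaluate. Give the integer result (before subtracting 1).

77777776

i=0: 7 = 2^2 + 2 + 1 (b=2); 2→3: 3^3 + 3 + 1 = 31; 31−1 = 30
i=1: 30 = 3^3 + 3 (b=3); 3→4: 4^4 + 4 = 260; 260−1 = 259
i=2: 259 = 4^4 + 3 (b=4); 4→5: 5^5 + 3 = 3128; 3128−1 = 3127
i=3: 3127 = 5^5 + 2 (b=5); 5→6: 6^6 + 2 = 46658; 46658−1 = 46657
i=4: 46657 = 6^6 + 1 (b=6); 6→7: 7^7 + 1 = 823544; 823544−1 = 823543
i=5: 823543 = 7^7 (b=7); 7→8: 8^8 = 16777216; 16777216−1 = 16777215
i=6: 16777215 = 7·8^7 + 7·8^6 + 7·8^5 + 7·8^4 + 7·8^3 + 7·8^2 + 7·8 + 7 (b=8); 8→9: 7·9^7 + 7·9^6 + 7·9^5 + 7·9^4 + 7·9^3 + 7·9^2 + 7·9 + 7 = 37665880; 37665880−1 = 37665879
i=7: 37665879 = 7·9^7 + 7·9^6 + 7·9^5 + 7·9^4 + 7·9^3 + 7·9^2 + 7·9 + 6 (b=9); 9→10: 7·10^7 + 7·10^6 + 7·10^5 + 7·10^4 + 7·10^3 + 7·10^2 + 7·10 + 6 = 77777776; 77777776−1 = 77777775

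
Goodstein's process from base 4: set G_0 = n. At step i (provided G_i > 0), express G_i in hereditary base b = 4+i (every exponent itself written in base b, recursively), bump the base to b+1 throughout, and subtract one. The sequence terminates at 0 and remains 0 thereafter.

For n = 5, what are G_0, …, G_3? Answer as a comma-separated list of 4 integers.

5, 5, 5, 4

step 0: 5 = 4 + 1; sub 5 for 4: 5 + 1; = 6; G_1 = 6−1 = 5
step 1: 5 = 5; sub 6 for 5: 6; = 6; G_2 = 6−1 = 5
step 2: 5 = 5; sub 7 for 6: 5; = 5; G_3 = 5−1 = 4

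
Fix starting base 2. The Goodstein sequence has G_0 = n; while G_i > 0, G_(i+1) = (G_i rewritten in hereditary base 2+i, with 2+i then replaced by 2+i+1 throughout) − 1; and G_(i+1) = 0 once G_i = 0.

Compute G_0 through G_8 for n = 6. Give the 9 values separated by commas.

[0] 6 ≡ 2^2 + 2 (base 2). Lift 3: 30. −1: 29.
[1] 29 ≡ 3^3 + 2 (base 3). Lift 4: 258. −1: 257.
[2] 257 ≡ 4^4 + 1 (base 4). Lift 5: 3126. −1: 3125.
[3] 3125 ≡ 5^5 (base 5). Lift 6: 46656. −1: 46655.
[4] 46655 ≡ 5·6^5 + 5·6^4 + 5·6^3 + 5·6^2 + 5·6 + 5 (base 6). Lift 7: 98040. −1: 98039.
[5] 98039 ≡ 5·7^5 + 5·7^4 + 5·7^3 + 5·7^2 + 5·7 + 4 (base 7). Lift 8: 187244. −1: 187243.
[6] 187243 ≡ 5·8^5 + 5·8^4 + 5·8^3 + 5·8^2 + 5·8 + 3 (base 8). Lift 9: 332148. −1: 332147.
[7] 332147 ≡ 5·9^5 + 5·9^4 + 5·9^3 + 5·9^2 + 5·9 + 2 (base 9). Lift 10: 555552. −1: 555551.

6, 29, 257, 3125, 46655, 98039, 187243, 332147, 555551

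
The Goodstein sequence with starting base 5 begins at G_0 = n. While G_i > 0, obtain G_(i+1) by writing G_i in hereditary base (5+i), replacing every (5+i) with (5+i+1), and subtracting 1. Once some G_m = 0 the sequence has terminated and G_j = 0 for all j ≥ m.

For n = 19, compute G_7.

19 —HB5→ 3·5 + 4 —bump→ 3·6 + 4 = 22 —(−1)→ 21
21 —HB6→ 3·6 + 3 —bump→ 3·7 + 3 = 24 —(−1)→ 23
23 —HB7→ 3·7 + 2 —bump→ 3·8 + 2 = 26 —(−1)→ 25
25 —HB8→ 3·8 + 1 —bump→ 3·9 + 1 = 28 —(−1)→ 27
27 —HB9→ 3·9 —bump→ 3·10 = 30 —(−1)→ 29
29 —HB10→ 2·10 + 9 —bump→ 2·11 + 9 = 31 —(−1)→ 30
30 —HB11→ 2·11 + 8 —bump→ 2·12 + 8 = 32 —(−1)→ 31

31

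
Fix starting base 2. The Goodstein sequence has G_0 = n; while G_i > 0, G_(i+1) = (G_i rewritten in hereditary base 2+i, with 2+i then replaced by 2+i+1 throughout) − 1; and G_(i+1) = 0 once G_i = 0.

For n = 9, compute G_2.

G_0=9  [base 2] 2^(2 + 1) + 1  →[2↦3]→  3^(3 + 1) + 1 = 82  −1 ⇒ G_1=81
G_1=81  [base 3] 3^(3 + 1)  →[3↦4]→  4^(4 + 1) = 1024  −1 ⇒ G_2=1023
G_2=1023  [base 4] 3·4^4 + 3·4^3 + 3·4^2 + 3·4 + 3  →[4↦5]→  3·5^5 + 3·5^3 + 3·5^2 + 3·5 + 3 = 9843  −1 ⇒ G_3=9842

1023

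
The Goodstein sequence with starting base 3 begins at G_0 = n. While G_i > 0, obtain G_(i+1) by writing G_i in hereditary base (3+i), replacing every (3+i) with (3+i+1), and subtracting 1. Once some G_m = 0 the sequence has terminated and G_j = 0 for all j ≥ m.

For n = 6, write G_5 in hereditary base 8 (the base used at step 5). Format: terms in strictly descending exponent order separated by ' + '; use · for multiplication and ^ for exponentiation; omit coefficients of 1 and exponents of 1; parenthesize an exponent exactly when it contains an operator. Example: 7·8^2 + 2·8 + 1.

7

base 3: 6 = 2·3; at 4: 2·4 = 8; next = 7
base 4: 7 = 4 + 3; at 5: 5 + 3 = 8; next = 7
base 5: 7 = 5 + 2; at 6: 6 + 2 = 8; next = 7
base 6: 7 = 6 + 1; at 7: 7 + 1 = 8; next = 7
base 7: 7 = 7; at 8: 8 = 8; next = 7
base 8: 7 = 7; at 9: 7 = 7; next = 6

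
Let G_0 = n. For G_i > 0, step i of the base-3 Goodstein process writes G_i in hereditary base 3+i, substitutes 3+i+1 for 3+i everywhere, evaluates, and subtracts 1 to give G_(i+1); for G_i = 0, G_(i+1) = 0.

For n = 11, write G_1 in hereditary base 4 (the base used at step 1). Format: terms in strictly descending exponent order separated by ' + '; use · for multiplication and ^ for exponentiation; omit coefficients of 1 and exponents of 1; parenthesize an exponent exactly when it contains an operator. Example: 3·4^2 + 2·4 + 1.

4^2 + 1

[0] 11 ≡ 3^2 + 2 (base 3). Lift 4: 18. −1: 17.
[1] 17 ≡ 4^2 + 1 (base 4). Lift 5: 26. −1: 25.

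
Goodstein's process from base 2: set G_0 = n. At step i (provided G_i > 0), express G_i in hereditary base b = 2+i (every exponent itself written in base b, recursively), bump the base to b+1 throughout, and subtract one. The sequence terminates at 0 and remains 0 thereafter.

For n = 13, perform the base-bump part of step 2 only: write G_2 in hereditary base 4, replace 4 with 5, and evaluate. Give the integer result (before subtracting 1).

16093

[0] 13 ≡ 2^(2 + 1) + 2^2 + 1 (base 2). Lift 3: 109. −1: 108.
[1] 108 ≡ 3^(3 + 1) + 3^3 (base 3). Lift 4: 1280. −1: 1279.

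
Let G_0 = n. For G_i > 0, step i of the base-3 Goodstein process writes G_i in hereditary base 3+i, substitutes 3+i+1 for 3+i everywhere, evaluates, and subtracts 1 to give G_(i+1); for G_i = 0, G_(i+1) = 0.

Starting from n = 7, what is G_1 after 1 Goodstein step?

(0) 7|_3 = 2·3 + 1 ↦ 2·4 + 1|_4 = 9 ⇒ 8
(1) 8|_4 = 2·4 ↦ 2·5|_5 = 10 ⇒ 9

8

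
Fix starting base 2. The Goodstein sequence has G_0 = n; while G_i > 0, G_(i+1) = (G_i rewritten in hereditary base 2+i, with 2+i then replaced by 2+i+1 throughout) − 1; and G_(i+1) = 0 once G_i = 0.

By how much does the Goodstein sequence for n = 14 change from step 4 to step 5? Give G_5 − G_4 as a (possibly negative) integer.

G_0 = 14. HB_2(14) = 2^(2 + 1) + 2^2 + 2. Bump = 111. G_1 = 110.
G_1 = 110. HB_3(110) = 3^(3 + 1) + 3^3 + 2. Bump = 1282. G_2 = 1281.
G_2 = 1281. HB_4(1281) = 4^(4 + 1) + 4^4 + 1. Bump = 18751. G_3 = 18750.
G_3 = 18750. HB_5(18750) = 5^(5 + 1) + 5^5. Bump = 326592. G_4 = 326591.
G_4 = 326591. HB_6(326591) = 6^(6 + 1) + 5·6^5 + 5·6^4 + 5·6^3 + 5·6^2 + 5·6 + 5. Bump = 5862841. G_5 = 5862840.

5536249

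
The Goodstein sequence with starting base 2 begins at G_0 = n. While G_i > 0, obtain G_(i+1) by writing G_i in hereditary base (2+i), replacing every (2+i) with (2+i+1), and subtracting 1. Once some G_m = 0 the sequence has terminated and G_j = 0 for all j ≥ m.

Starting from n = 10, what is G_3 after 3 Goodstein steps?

G_0 = 10. HB_2(10) = 2^(2 + 1) + 2. Bump = 84. G_1 = 83.
G_1 = 83. HB_3(83) = 3^(3 + 1) + 2. Bump = 1026. G_2 = 1025.
G_2 = 1025. HB_4(1025) = 4^(4 + 1) + 1. Bump = 15626. G_3 = 15625.
G_3 = 15625. HB_5(15625) = 5^(5 + 1). Bump = 279936. G_4 = 279935.

15625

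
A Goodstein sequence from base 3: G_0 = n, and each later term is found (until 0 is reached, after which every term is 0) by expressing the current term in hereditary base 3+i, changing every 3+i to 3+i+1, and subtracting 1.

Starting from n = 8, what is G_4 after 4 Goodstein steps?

11

step 0: 8 = 2·3 + 2; sub 4 for 3: 2·4 + 2; = 10; G_1 = 10−1 = 9
step 1: 9 = 2·4 + 1; sub 5 for 4: 2·5 + 1; = 11; G_2 = 11−1 = 10
step 2: 10 = 2·5; sub 6 for 5: 2·6; = 12; G_3 = 12−1 = 11
step 3: 11 = 6 + 5; sub 7 for 6: 7 + 5; = 12; G_4 = 12−1 = 11
step 4: 11 = 7 + 4; sub 8 for 7: 8 + 4; = 12; G_5 = 12−1 = 11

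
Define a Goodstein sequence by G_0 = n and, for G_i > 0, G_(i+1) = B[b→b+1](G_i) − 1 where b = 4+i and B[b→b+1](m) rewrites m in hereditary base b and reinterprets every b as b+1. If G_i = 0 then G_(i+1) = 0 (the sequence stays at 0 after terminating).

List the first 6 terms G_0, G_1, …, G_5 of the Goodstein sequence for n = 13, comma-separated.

base 4: 13 = 3·4 + 1; at 5: 3·5 + 1 = 16; next = 15
base 5: 15 = 3·5; at 6: 3·6 = 18; next = 17
base 6: 17 = 2·6 + 5; at 7: 2·7 + 5 = 19; next = 18
base 7: 18 = 2·7 + 4; at 8: 2·8 + 4 = 20; next = 19
base 8: 19 = 2·8 + 3; at 9: 2·9 + 3 = 21; next = 20

13, 15, 17, 18, 19, 20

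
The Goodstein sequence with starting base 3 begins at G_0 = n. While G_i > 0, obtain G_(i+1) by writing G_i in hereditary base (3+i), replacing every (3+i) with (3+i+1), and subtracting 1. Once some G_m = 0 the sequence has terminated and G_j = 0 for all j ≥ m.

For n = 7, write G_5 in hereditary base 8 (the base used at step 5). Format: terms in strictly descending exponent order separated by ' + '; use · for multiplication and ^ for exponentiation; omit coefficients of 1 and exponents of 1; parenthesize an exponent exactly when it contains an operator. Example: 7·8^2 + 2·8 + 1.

8 + 1

i=0: 7 = 2·3 + 1 (b=3); 3→4: 2·4 + 1 = 9; 9−1 = 8
i=1: 8 = 2·4 (b=4); 4→5: 2·5 = 10; 10−1 = 9
i=2: 9 = 5 + 4 (b=5); 5→6: 6 + 4 = 10; 10−1 = 9
i=3: 9 = 6 + 3 (b=6); 6→7: 7 + 3 = 10; 10−1 = 9
i=4: 9 = 7 + 2 (b=7); 7→8: 8 + 2 = 10; 10−1 = 9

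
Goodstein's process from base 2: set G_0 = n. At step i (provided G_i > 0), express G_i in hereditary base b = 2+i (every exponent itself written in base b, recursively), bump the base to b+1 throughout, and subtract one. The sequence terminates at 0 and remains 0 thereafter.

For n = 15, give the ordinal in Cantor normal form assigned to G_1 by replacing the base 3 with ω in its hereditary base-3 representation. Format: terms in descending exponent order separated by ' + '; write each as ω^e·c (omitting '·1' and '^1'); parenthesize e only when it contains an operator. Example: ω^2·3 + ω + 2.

(0) 15|_2 = 2^(2 + 1) + 2^2 + 2 + 1 ↦ 3^(3 + 1) + 3^3 + 3 + 1|_3 = 112 ⇒ 111
(1) 111|_3 = 3^(3 + 1) + 3^3 + 3 ↦ 4^(4 + 1) + 4^4 + 4|_4 = 1284 ⇒ 1283

ω^(ω + 1) + ω^ω + ω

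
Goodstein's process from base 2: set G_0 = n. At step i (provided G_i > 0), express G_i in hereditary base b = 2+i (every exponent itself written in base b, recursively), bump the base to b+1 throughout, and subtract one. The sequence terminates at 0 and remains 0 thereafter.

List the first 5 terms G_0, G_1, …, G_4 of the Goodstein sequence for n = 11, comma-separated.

base 2: 11 = 2^(2 + 1) + 2 + 1; at 3: 3^(3 + 1) + 3 + 1 = 85; next = 84
base 3: 84 = 3^(3 + 1) + 3; at 4: 4^(4 + 1) + 4 = 1028; next = 1027
base 4: 1027 = 4^(4 + 1) + 3; at 5: 5^(5 + 1) + 3 = 15628; next = 15627
base 5: 15627 = 5^(5 + 1) + 2; at 6: 6^(6 + 1) + 2 = 279938; next = 279937

11, 84, 1027, 15627, 279937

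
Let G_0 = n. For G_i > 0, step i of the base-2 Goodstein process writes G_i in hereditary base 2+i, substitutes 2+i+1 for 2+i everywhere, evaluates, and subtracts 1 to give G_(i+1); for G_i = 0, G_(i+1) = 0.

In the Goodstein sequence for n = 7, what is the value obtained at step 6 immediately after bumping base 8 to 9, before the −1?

37665880

7 —HB2→ 2^2 + 2 + 1 —bump→ 3^3 + 3 + 1 = 31 —(−1)→ 30
30 —HB3→ 3^3 + 3 —bump→ 4^4 + 4 = 260 —(−1)→ 259
259 —HB4→ 4^4 + 3 —bump→ 5^5 + 3 = 3128 —(−1)→ 3127
3127 —HB5→ 5^5 + 2 —bump→ 6^6 + 2 = 46658 —(−1)→ 46657
46657 —HB6→ 6^6 + 1 —bump→ 7^7 + 1 = 823544 —(−1)→ 823543
823543 —HB7→ 7^7 —bump→ 8^8 = 16777216 —(−1)→ 16777215
16777215 —HB8→ 7·8^7 + 7·8^6 + 7·8^5 + 7·8^4 + 7·8^3 + 7·8^2 + 7·8 + 7 —bump→ 7·9^7 + 7·9^6 + 7·9^5 + 7·9^4 + 7·9^3 + 7·9^2 + 7·9 + 7 = 37665880 —(−1)→ 37665879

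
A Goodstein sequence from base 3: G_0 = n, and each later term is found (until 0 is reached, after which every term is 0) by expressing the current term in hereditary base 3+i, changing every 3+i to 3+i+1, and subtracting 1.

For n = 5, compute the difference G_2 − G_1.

0

base 3: 5 = 3 + 2; at 4: 4 + 2 = 6; next = 5
base 4: 5 = 4 + 1; at 5: 5 + 1 = 6; next = 5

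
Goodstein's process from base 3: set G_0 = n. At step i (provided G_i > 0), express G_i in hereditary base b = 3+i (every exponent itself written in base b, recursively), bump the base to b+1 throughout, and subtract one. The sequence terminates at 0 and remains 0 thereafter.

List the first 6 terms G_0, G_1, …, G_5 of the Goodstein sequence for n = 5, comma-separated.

5, 5, 5, 5, 4, 3

step 0: 5 = 3 + 2; sub 4 for 3: 4 + 2; = 6; G_1 = 6−1 = 5
step 1: 5 = 4 + 1; sub 5 for 4: 5 + 1; = 6; G_2 = 6−1 = 5
step 2: 5 = 5; sub 6 for 5: 6; = 6; G_3 = 6−1 = 5
step 3: 5 = 5; sub 7 for 6: 5; = 5; G_4 = 5−1 = 4
step 4: 4 = 4; sub 8 for 7: 4; = 4; G_5 = 4−1 = 3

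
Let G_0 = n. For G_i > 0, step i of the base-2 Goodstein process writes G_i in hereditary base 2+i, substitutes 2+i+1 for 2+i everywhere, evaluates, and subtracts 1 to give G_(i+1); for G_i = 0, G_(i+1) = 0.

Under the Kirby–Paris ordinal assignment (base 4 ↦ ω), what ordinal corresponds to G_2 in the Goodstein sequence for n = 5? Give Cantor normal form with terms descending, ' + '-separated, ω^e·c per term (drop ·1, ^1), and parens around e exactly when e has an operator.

ω^3·3 + ω^2·3 + ω·3 + 3

[0] 5 ≡ 2^2 + 1 (base 2). Lift 3: 28. −1: 27.
[1] 27 ≡ 3^3 (base 3). Lift 4: 256. −1: 255.
[2] 255 ≡ 3·4^3 + 3·4^2 + 3·4 + 3 (base 4). Lift 5: 468. −1: 467.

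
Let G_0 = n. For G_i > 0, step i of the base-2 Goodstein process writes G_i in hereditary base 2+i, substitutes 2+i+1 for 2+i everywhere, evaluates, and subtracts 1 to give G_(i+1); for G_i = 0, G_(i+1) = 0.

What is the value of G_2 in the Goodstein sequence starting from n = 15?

1283

G_0 = 15. HB_2(15) = 2^(2 + 1) + 2^2 + 2 + 1. Bump = 112. G_1 = 111.
G_1 = 111. HB_3(111) = 3^(3 + 1) + 3^3 + 3. Bump = 1284. G_2 = 1283.
G_2 = 1283. HB_4(1283) = 4^(4 + 1) + 4^4 + 3. Bump = 18753. G_3 = 18752.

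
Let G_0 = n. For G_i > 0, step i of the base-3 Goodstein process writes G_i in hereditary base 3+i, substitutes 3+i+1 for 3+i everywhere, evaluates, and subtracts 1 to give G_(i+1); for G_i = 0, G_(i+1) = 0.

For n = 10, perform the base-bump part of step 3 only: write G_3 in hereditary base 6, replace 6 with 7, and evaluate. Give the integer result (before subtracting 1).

31

i=0: 10 = 3^2 + 1 (b=3); 3→4: 4^2 + 1 = 17; 17−1 = 16
i=1: 16 = 4^2 (b=4); 4→5: 5^2 = 25; 25−1 = 24
i=2: 24 = 4·5 + 4 (b=5); 5→6: 4·6 + 4 = 28; 28−1 = 27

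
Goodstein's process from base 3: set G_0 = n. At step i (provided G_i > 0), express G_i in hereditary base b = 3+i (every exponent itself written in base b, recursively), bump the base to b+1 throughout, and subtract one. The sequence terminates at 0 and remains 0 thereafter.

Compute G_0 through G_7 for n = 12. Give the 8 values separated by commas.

12, 19, 27, 37, 49, 63, 69, 75

G_0=12  [base 3] 3^2 + 3  →[3↦4]→  4^2 + 4 = 20  −1 ⇒ G_1=19
G_1=19  [base 4] 4^2 + 3  →[4↦5]→  5^2 + 3 = 28  −1 ⇒ G_2=27
G_2=27  [base 5] 5^2 + 2  →[5↦6]→  6^2 + 2 = 38  −1 ⇒ G_3=37
G_3=37  [base 6] 6^2 + 1  →[6↦7]→  7^2 + 1 = 50  −1 ⇒ G_4=49
G_4=49  [base 7] 7^2  →[7↦8]→  8^2 = 64  −1 ⇒ G_5=63
G_5=63  [base 8] 7·8 + 7  →[8↦9]→  7·9 + 7 = 70  −1 ⇒ G_6=69
G_6=69  [base 9] 7·9 + 6  →[9↦10]→  7·10 + 6 = 76  −1 ⇒ G_7=75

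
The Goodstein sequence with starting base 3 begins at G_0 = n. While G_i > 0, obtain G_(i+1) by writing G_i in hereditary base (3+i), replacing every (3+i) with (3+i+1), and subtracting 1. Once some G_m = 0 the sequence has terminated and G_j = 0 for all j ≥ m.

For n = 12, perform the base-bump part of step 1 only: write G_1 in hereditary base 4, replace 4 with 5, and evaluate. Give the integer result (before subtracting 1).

28

(0) 12|_3 = 3^2 + 3 ↦ 4^2 + 4|_4 = 20 ⇒ 19
(1) 19|_4 = 4^2 + 3 ↦ 5^2 + 3|_5 = 28 ⇒ 27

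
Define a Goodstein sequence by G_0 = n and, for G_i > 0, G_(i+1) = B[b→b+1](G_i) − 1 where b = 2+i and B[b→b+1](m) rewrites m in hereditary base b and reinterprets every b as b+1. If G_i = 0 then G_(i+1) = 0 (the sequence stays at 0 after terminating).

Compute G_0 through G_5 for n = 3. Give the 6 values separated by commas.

3, 3, 3, 2, 1, 0

step 0: 3 = 2 + 1; sub 3 for 2: 3 + 1; = 4; G_1 = 4−1 = 3
step 1: 3 = 3; sub 4 for 3: 4; = 4; G_2 = 4−1 = 3
step 2: 3 = 3; sub 5 for 4: 3; = 3; G_3 = 3−1 = 2
step 3: 2 = 2; sub 6 for 5: 2; = 2; G_4 = 2−1 = 1
step 4: 1 = 1; sub 7 for 6: 1; = 1; G_5 = 1−1 = 0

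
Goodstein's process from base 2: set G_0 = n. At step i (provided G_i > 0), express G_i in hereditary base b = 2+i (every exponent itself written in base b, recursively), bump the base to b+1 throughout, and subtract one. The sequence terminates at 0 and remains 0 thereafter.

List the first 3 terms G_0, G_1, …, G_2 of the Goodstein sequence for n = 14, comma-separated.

14 —HB2→ 2^(2 + 1) + 2^2 + 2 —bump→ 3^(3 + 1) + 3^3 + 3 = 111 —(−1)→ 110
110 —HB3→ 3^(3 + 1) + 3^3 + 2 —bump→ 4^(4 + 1) + 4^4 + 2 = 1282 —(−1)→ 1281

14, 110, 1281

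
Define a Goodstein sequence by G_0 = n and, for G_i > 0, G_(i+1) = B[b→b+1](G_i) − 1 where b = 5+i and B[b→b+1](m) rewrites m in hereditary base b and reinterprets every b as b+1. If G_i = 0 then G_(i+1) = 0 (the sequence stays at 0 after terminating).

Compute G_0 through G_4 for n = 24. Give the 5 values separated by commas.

i=0: 24 = 4·5 + 4 (b=5); 5→6: 4·6 + 4 = 28; 28−1 = 27
i=1: 27 = 4·6 + 3 (b=6); 6→7: 4·7 + 3 = 31; 31−1 = 30
i=2: 30 = 4·7 + 2 (b=7); 7→8: 4·8 + 2 = 34; 34−1 = 33
i=3: 33 = 4·8 + 1 (b=8); 8→9: 4·9 + 1 = 37; 37−1 = 36

24, 27, 30, 33, 36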